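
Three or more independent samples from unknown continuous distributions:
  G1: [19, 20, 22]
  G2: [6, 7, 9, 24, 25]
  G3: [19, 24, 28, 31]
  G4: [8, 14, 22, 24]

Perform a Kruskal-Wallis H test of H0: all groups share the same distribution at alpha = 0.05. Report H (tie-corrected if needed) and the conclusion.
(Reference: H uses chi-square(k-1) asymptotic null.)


Step 1: Combine all N = 16 observations and assign midranks.
sorted (value, group, rank): (6,G2,1), (7,G2,2), (8,G4,3), (9,G2,4), (14,G4,5), (19,G1,6.5), (19,G3,6.5), (20,G1,8), (22,G1,9.5), (22,G4,9.5), (24,G2,12), (24,G3,12), (24,G4,12), (25,G2,14), (28,G3,15), (31,G3,16)
Step 2: Sum ranks within each group.
R_1 = 24 (n_1 = 3)
R_2 = 33 (n_2 = 5)
R_3 = 49.5 (n_3 = 4)
R_4 = 29.5 (n_4 = 4)
Step 3: H = 12/(N(N+1)) * sum(R_i^2/n_i) - 3(N+1)
     = 12/(16*17) * (24^2/3 + 33^2/5 + 49.5^2/4 + 29.5^2/4) - 3*17
     = 0.044118 * 1239.92 - 51
     = 3.702574.
Step 4: Ties present; correction factor C = 1 - 36/(16^3 - 16) = 0.991176. Corrected H = 3.702574 / 0.991176 = 3.735534.
Step 5: Under H0, H ~ chi^2(3); p-value = 0.291474.
Step 6: alpha = 0.05. fail to reject H0.

H = 3.7355, df = 3, p = 0.291474, fail to reject H0.


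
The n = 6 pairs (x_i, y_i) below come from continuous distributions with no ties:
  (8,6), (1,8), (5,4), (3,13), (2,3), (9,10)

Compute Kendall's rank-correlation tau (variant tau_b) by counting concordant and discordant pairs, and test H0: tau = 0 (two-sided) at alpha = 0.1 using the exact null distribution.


Step 1: Enumerate the 15 unordered pairs (i,j) with i<j and classify each by sign(x_j-x_i) * sign(y_j-y_i).
  (1,2):dx=-7,dy=+2->D; (1,3):dx=-3,dy=-2->C; (1,4):dx=-5,dy=+7->D; (1,5):dx=-6,dy=-3->C
  (1,6):dx=+1,dy=+4->C; (2,3):dx=+4,dy=-4->D; (2,4):dx=+2,dy=+5->C; (2,5):dx=+1,dy=-5->D
  (2,6):dx=+8,dy=+2->C; (3,4):dx=-2,dy=+9->D; (3,5):dx=-3,dy=-1->C; (3,6):dx=+4,dy=+6->C
  (4,5):dx=-1,dy=-10->C; (4,6):dx=+6,dy=-3->D; (5,6):dx=+7,dy=+7->C
Step 2: C = 9, D = 6, total pairs = 15.
Step 3: tau = (C - D)/(n(n-1)/2) = (9 - 6)/15 = 0.200000.
Step 4: Exact two-sided p-value (enumerate n! = 720 permutations of y under H0): p = 0.719444.
Step 5: alpha = 0.1. fail to reject H0.

tau_b = 0.2000 (C=9, D=6), p = 0.719444, fail to reject H0.


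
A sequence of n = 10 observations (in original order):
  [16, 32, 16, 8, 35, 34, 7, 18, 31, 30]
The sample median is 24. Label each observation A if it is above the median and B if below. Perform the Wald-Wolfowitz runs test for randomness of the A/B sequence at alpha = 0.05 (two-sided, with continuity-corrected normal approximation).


Step 1: Compute median = 24; label A = above, B = below.
Labels in order: BABBAABBAA  (n_A = 5, n_B = 5)
Step 2: Count runs R = 6.
Step 3: Under H0 (random ordering), E[R] = 2*n_A*n_B/(n_A+n_B) + 1 = 2*5*5/10 + 1 = 6.0000.
        Var[R] = 2*n_A*n_B*(2*n_A*n_B - n_A - n_B) / ((n_A+n_B)^2 * (n_A+n_B-1)) = 2000/900 = 2.2222.
        SD[R] = 1.4907.
Step 4: R = E[R], so z = 0 with no continuity correction.
Step 5: Two-sided p-value via normal approximation = 2*(1 - Phi(|z|)) = 1.000000.
Step 6: alpha = 0.05. fail to reject H0.

R = 6, z = 0.0000, p = 1.000000, fail to reject H0.


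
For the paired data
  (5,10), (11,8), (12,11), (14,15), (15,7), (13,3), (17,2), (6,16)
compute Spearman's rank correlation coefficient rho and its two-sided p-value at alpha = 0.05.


Step 1: Rank x and y separately (midranks; no ties here).
rank(x): 5->1, 11->3, 12->4, 14->6, 15->7, 13->5, 17->8, 6->2
rank(y): 10->5, 8->4, 11->6, 15->7, 7->3, 3->2, 2->1, 16->8
Step 2: d_i = R_x(i) - R_y(i); compute d_i^2.
  (1-5)^2=16, (3-4)^2=1, (4-6)^2=4, (6-7)^2=1, (7-3)^2=16, (5-2)^2=9, (8-1)^2=49, (2-8)^2=36
sum(d^2) = 132.
Step 3: rho = 1 - 6*132 / (8*(8^2 - 1)) = 1 - 792/504 = -0.571429.
Step 4: Under H0, t = rho * sqrt((n-2)/(1-rho^2)) = -1.7056 ~ t(6).
Step 5: Two-sided p-value from the t-distribution with 6 df = 0.138960.
Step 6: alpha = 0.05. fail to reject H0.

rho = -0.5714, p = 0.138960, fail to reject H0 at alpha = 0.05.


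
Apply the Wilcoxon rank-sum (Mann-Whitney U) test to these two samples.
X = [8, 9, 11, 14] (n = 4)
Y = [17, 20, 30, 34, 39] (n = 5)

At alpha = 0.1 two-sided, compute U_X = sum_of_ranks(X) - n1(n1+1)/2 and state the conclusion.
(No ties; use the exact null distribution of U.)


Step 1: Combine and sort all 9 observations; assign midranks.
sorted (value, group): (8,X), (9,X), (11,X), (14,X), (17,Y), (20,Y), (30,Y), (34,Y), (39,Y)
ranks: 8->1, 9->2, 11->3, 14->4, 17->5, 20->6, 30->7, 34->8, 39->9
Step 2: Rank sum for X: R1 = 1 + 2 + 3 + 4 = 10.
Step 3: U_X = R1 - n1(n1+1)/2 = 10 - 4*5/2 = 10 - 10 = 0.
       U_Y = n1*n2 - U_X = 20 - 0 = 20.
Step 4: No ties, so the exact null distribution of U (based on enumerating the C(9,4) = 126 equally likely rank assignments) gives the two-sided p-value.
Step 5: p-value = 0.015873; compare to alpha = 0.1. reject H0.

U_X = 0, p = 0.015873, reject H0 at alpha = 0.1.


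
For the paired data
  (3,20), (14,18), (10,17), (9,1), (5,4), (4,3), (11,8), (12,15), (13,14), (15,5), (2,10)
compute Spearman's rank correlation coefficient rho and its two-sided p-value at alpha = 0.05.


Step 1: Rank x and y separately (midranks; no ties here).
rank(x): 3->2, 14->10, 10->6, 9->5, 5->4, 4->3, 11->7, 12->8, 13->9, 15->11, 2->1
rank(y): 20->11, 18->10, 17->9, 1->1, 4->3, 3->2, 8->5, 15->8, 14->7, 5->4, 10->6
Step 2: d_i = R_x(i) - R_y(i); compute d_i^2.
  (2-11)^2=81, (10-10)^2=0, (6-9)^2=9, (5-1)^2=16, (4-3)^2=1, (3-2)^2=1, (7-5)^2=4, (8-8)^2=0, (9-7)^2=4, (11-4)^2=49, (1-6)^2=25
sum(d^2) = 190.
Step 3: rho = 1 - 6*190 / (11*(11^2 - 1)) = 1 - 1140/1320 = 0.136364.
Step 4: Under H0, t = rho * sqrt((n-2)/(1-rho^2)) = 0.4129 ~ t(9).
Step 5: Two-sided p-value from the t-distribution with 9 df = 0.689309.
Step 6: alpha = 0.05. fail to reject H0.

rho = 0.1364, p = 0.689309, fail to reject H0 at alpha = 0.05.


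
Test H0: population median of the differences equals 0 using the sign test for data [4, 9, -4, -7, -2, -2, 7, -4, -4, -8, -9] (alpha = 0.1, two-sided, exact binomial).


Step 1: Discard zero differences. Original n = 11; n_eff = number of nonzero differences = 11.
Nonzero differences (with sign): +4, +9, -4, -7, -2, -2, +7, -4, -4, -8, -9
Step 2: Count signs: positive = 3, negative = 8.
Step 3: Under H0: P(positive) = 0.5, so the number of positives S ~ Bin(11, 0.5).
Step 4: Two-sided exact p-value = sum of Bin(11,0.5) probabilities at or below the observed probability = 0.226562.
Step 5: alpha = 0.1. fail to reject H0.

n_eff = 11, pos = 3, neg = 8, p = 0.226562, fail to reject H0.


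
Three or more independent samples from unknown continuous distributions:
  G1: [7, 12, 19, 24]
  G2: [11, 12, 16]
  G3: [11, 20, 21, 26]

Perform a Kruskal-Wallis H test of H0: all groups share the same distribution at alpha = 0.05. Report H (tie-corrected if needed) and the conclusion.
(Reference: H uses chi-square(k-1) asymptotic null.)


Step 1: Combine all N = 11 observations and assign midranks.
sorted (value, group, rank): (7,G1,1), (11,G2,2.5), (11,G3,2.5), (12,G1,4.5), (12,G2,4.5), (16,G2,6), (19,G1,7), (20,G3,8), (21,G3,9), (24,G1,10), (26,G3,11)
Step 2: Sum ranks within each group.
R_1 = 22.5 (n_1 = 4)
R_2 = 13 (n_2 = 3)
R_3 = 30.5 (n_3 = 4)
Step 3: H = 12/(N(N+1)) * sum(R_i^2/n_i) - 3(N+1)
     = 12/(11*12) * (22.5^2/4 + 13^2/3 + 30.5^2/4) - 3*12
     = 0.090909 * 415.458 - 36
     = 1.768939.
Step 4: Ties present; correction factor C = 1 - 12/(11^3 - 11) = 0.990909. Corrected H = 1.768939 / 0.990909 = 1.785168.
Step 5: Under H0, H ~ chi^2(2); p-value = 0.409596.
Step 6: alpha = 0.05. fail to reject H0.

H = 1.7852, df = 2, p = 0.409596, fail to reject H0.


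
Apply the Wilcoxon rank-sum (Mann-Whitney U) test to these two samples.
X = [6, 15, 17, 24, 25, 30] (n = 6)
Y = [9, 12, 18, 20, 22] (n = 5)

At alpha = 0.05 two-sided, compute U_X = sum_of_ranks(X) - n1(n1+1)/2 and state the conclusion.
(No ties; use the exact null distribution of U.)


Step 1: Combine and sort all 11 observations; assign midranks.
sorted (value, group): (6,X), (9,Y), (12,Y), (15,X), (17,X), (18,Y), (20,Y), (22,Y), (24,X), (25,X), (30,X)
ranks: 6->1, 9->2, 12->3, 15->4, 17->5, 18->6, 20->7, 22->8, 24->9, 25->10, 30->11
Step 2: Rank sum for X: R1 = 1 + 4 + 5 + 9 + 10 + 11 = 40.
Step 3: U_X = R1 - n1(n1+1)/2 = 40 - 6*7/2 = 40 - 21 = 19.
       U_Y = n1*n2 - U_X = 30 - 19 = 11.
Step 4: No ties, so the exact null distribution of U (based on enumerating the C(11,6) = 462 equally likely rank assignments) gives the two-sided p-value.
Step 5: p-value = 0.536797; compare to alpha = 0.05. fail to reject H0.

U_X = 19, p = 0.536797, fail to reject H0 at alpha = 0.05.


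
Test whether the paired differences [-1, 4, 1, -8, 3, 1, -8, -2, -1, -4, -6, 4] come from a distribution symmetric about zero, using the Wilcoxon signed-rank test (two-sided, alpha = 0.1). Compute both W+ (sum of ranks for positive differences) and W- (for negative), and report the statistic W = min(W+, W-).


Step 1: Drop any zero differences (none here) and take |d_i|.
|d| = [1, 4, 1, 8, 3, 1, 8, 2, 1, 4, 6, 4]
Step 2: Midrank |d_i| (ties get averaged ranks).
ranks: |1|->2.5, |4|->8, |1|->2.5, |8|->11.5, |3|->6, |1|->2.5, |8|->11.5, |2|->5, |1|->2.5, |4|->8, |6|->10, |4|->8
Step 3: Attach original signs; sum ranks with positive sign and with negative sign.
W+ = 8 + 2.5 + 6 + 2.5 + 8 = 27
W- = 2.5 + 11.5 + 11.5 + 5 + 2.5 + 8 + 10 = 51
(Check: W+ + W- = 78 should equal n(n+1)/2 = 78.)
Step 4: Test statistic W = min(W+, W-) = 27.
Step 5: Ties in |d|, so use the tie-corrected normal approximation.
        E[W] = n(n+1)/4 = 12*13/4 = 39.
        Tie groups: |d|=1 (t=4), |d|=4 (t=3), |d|=8 (t=2); sum(t^3 - t) = 90.
        Var[W] = n(n+1)(2n+1)/24 - sum(t^3-t)/48 = 3900/24 - 90/48 = 160.625.
        z = (W - E[W]) / sqrt(Var[W]) = (27 - 39) / 12.6738 = -0.9468.
        Two-sided p = 2*Phi(z) = 0.343722.
Step 6: alpha = 0.1. fail to reject H0.

W+ = 27, W- = 51, W = min = 27, p = 0.343722, fail to reject H0.


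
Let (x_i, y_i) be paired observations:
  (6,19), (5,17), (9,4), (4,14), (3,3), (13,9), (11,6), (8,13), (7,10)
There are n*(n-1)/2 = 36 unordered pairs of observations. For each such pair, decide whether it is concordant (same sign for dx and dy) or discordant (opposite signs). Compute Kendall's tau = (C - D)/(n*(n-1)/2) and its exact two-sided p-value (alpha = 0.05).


Step 1: Enumerate the 36 unordered pairs (i,j) with i<j and classify each by sign(x_j-x_i) * sign(y_j-y_i).
  (1,2):dx=-1,dy=-2->C; (1,3):dx=+3,dy=-15->D; (1,4):dx=-2,dy=-5->C; (1,5):dx=-3,dy=-16->C
  (1,6):dx=+7,dy=-10->D; (1,7):dx=+5,dy=-13->D; (1,8):dx=+2,dy=-6->D; (1,9):dx=+1,dy=-9->D
  (2,3):dx=+4,dy=-13->D; (2,4):dx=-1,dy=-3->C; (2,5):dx=-2,dy=-14->C; (2,6):dx=+8,dy=-8->D
  (2,7):dx=+6,dy=-11->D; (2,8):dx=+3,dy=-4->D; (2,9):dx=+2,dy=-7->D; (3,4):dx=-5,dy=+10->D
  (3,5):dx=-6,dy=-1->C; (3,6):dx=+4,dy=+5->C; (3,7):dx=+2,dy=+2->C; (3,8):dx=-1,dy=+9->D
  (3,9):dx=-2,dy=+6->D; (4,5):dx=-1,dy=-11->C; (4,6):dx=+9,dy=-5->D; (4,7):dx=+7,dy=-8->D
  (4,8):dx=+4,dy=-1->D; (4,9):dx=+3,dy=-4->D; (5,6):dx=+10,dy=+6->C; (5,7):dx=+8,dy=+3->C
  (5,8):dx=+5,dy=+10->C; (5,9):dx=+4,dy=+7->C; (6,7):dx=-2,dy=-3->C; (6,8):dx=-5,dy=+4->D
  (6,9):dx=-6,dy=+1->D; (7,8):dx=-3,dy=+7->D; (7,9):dx=-4,dy=+4->D; (8,9):dx=-1,dy=-3->C
Step 2: C = 15, D = 21, total pairs = 36.
Step 3: tau = (C - D)/(n(n-1)/2) = (15 - 21)/36 = -0.166667.
Step 4: Exact two-sided p-value (enumerate n! = 362880 permutations of y under H0): p = 0.612202.
Step 5: alpha = 0.05. fail to reject H0.

tau_b = -0.1667 (C=15, D=21), p = 0.612202, fail to reject H0.


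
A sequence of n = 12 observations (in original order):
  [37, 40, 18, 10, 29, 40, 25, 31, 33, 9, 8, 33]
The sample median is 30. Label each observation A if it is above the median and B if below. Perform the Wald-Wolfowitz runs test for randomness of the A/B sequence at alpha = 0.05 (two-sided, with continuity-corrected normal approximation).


Step 1: Compute median = 30; label A = above, B = below.
Labels in order: AABBBABAABBA  (n_A = 6, n_B = 6)
Step 2: Count runs R = 7.
Step 3: Under H0 (random ordering), E[R] = 2*n_A*n_B/(n_A+n_B) + 1 = 2*6*6/12 + 1 = 7.0000.
        Var[R] = 2*n_A*n_B*(2*n_A*n_B - n_A - n_B) / ((n_A+n_B)^2 * (n_A+n_B-1)) = 4320/1584 = 2.7273.
        SD[R] = 1.6514.
Step 4: R = E[R], so z = 0 with no continuity correction.
Step 5: Two-sided p-value via normal approximation = 2*(1 - Phi(|z|)) = 1.000000.
Step 6: alpha = 0.05. fail to reject H0.

R = 7, z = 0.0000, p = 1.000000, fail to reject H0.


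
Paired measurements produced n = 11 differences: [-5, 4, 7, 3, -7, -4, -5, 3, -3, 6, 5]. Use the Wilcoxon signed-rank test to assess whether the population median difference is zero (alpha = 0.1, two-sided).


Step 1: Drop any zero differences (none here) and take |d_i|.
|d| = [5, 4, 7, 3, 7, 4, 5, 3, 3, 6, 5]
Step 2: Midrank |d_i| (ties get averaged ranks).
ranks: |5|->7, |4|->4.5, |7|->10.5, |3|->2, |7|->10.5, |4|->4.5, |5|->7, |3|->2, |3|->2, |6|->9, |5|->7
Step 3: Attach original signs; sum ranks with positive sign and with negative sign.
W+ = 4.5 + 10.5 + 2 + 2 + 9 + 7 = 35
W- = 7 + 10.5 + 4.5 + 7 + 2 = 31
(Check: W+ + W- = 66 should equal n(n+1)/2 = 66.)
Step 4: Test statistic W = min(W+, W-) = 31.
Step 5: Ties in |d|, so use the tie-corrected normal approximation.
        E[W] = n(n+1)/4 = 11*12/4 = 33.
        Tie groups: |d|=3 (t=3), |d|=4 (t=2), |d|=5 (t=3), |d|=7 (t=2); sum(t^3 - t) = 60.
        Var[W] = n(n+1)(2n+1)/24 - sum(t^3-t)/48 = 3036/24 - 60/48 = 125.25.
        z = (W - E[W]) / sqrt(Var[W]) = (31 - 33) / 11.1915 = -0.1787.
        Two-sided p = 2*Phi(z) = 0.858168.
Step 6: alpha = 0.1. fail to reject H0.

W+ = 35, W- = 31, W = min = 31, p = 0.858168, fail to reject H0.


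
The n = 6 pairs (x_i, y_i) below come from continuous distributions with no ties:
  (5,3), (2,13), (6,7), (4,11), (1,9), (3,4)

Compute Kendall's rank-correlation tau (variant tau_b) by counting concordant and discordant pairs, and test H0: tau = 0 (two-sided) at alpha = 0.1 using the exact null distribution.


Step 1: Enumerate the 15 unordered pairs (i,j) with i<j and classify each by sign(x_j-x_i) * sign(y_j-y_i).
  (1,2):dx=-3,dy=+10->D; (1,3):dx=+1,dy=+4->C; (1,4):dx=-1,dy=+8->D; (1,5):dx=-4,dy=+6->D
  (1,6):dx=-2,dy=+1->D; (2,3):dx=+4,dy=-6->D; (2,4):dx=+2,dy=-2->D; (2,5):dx=-1,dy=-4->C
  (2,6):dx=+1,dy=-9->D; (3,4):dx=-2,dy=+4->D; (3,5):dx=-5,dy=+2->D; (3,6):dx=-3,dy=-3->C
  (4,5):dx=-3,dy=-2->C; (4,6):dx=-1,dy=-7->C; (5,6):dx=+2,dy=-5->D
Step 2: C = 5, D = 10, total pairs = 15.
Step 3: tau = (C - D)/(n(n-1)/2) = (5 - 10)/15 = -0.333333.
Step 4: Exact two-sided p-value (enumerate n! = 720 permutations of y under H0): p = 0.469444.
Step 5: alpha = 0.1. fail to reject H0.

tau_b = -0.3333 (C=5, D=10), p = 0.469444, fail to reject H0.


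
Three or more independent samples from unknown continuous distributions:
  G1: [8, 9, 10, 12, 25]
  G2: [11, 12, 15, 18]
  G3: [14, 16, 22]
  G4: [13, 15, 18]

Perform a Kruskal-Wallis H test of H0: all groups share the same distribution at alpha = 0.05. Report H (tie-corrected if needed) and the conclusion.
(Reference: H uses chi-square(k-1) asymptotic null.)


Step 1: Combine all N = 15 observations and assign midranks.
sorted (value, group, rank): (8,G1,1), (9,G1,2), (10,G1,3), (11,G2,4), (12,G1,5.5), (12,G2,5.5), (13,G4,7), (14,G3,8), (15,G2,9.5), (15,G4,9.5), (16,G3,11), (18,G2,12.5), (18,G4,12.5), (22,G3,14), (25,G1,15)
Step 2: Sum ranks within each group.
R_1 = 26.5 (n_1 = 5)
R_2 = 31.5 (n_2 = 4)
R_3 = 33 (n_3 = 3)
R_4 = 29 (n_4 = 3)
Step 3: H = 12/(N(N+1)) * sum(R_i^2/n_i) - 3(N+1)
     = 12/(15*16) * (26.5^2/5 + 31.5^2/4 + 33^2/3 + 29^2/3) - 3*16
     = 0.050000 * 1031.85 - 48
     = 3.592292.
Step 4: Ties present; correction factor C = 1 - 18/(15^3 - 15) = 0.994643. Corrected H = 3.592292 / 0.994643 = 3.611640.
Step 5: Under H0, H ~ chi^2(3); p-value = 0.306569.
Step 6: alpha = 0.05. fail to reject H0.

H = 3.6116, df = 3, p = 0.306569, fail to reject H0.


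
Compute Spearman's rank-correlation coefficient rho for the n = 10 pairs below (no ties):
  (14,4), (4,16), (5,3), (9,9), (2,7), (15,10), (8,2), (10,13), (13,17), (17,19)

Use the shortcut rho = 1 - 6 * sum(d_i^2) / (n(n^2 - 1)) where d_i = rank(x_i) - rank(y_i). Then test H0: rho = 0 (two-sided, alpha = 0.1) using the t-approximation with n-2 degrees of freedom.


Step 1: Rank x and y separately (midranks; no ties here).
rank(x): 14->8, 4->2, 5->3, 9->5, 2->1, 15->9, 8->4, 10->6, 13->7, 17->10
rank(y): 4->3, 16->8, 3->2, 9->5, 7->4, 10->6, 2->1, 13->7, 17->9, 19->10
Step 2: d_i = R_x(i) - R_y(i); compute d_i^2.
  (8-3)^2=25, (2-8)^2=36, (3-2)^2=1, (5-5)^2=0, (1-4)^2=9, (9-6)^2=9, (4-1)^2=9, (6-7)^2=1, (7-9)^2=4, (10-10)^2=0
sum(d^2) = 94.
Step 3: rho = 1 - 6*94 / (10*(10^2 - 1)) = 1 - 564/990 = 0.430303.
Step 4: Under H0, t = rho * sqrt((n-2)/(1-rho^2)) = 1.3483 ~ t(8).
Step 5: Two-sided p-value from the t-distribution with 8 df = 0.214492.
Step 6: alpha = 0.1. fail to reject H0.

rho = 0.4303, p = 0.214492, fail to reject H0 at alpha = 0.1.


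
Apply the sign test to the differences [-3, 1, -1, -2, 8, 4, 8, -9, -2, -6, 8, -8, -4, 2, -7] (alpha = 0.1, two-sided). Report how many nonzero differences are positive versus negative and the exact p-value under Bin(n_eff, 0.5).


Step 1: Discard zero differences. Original n = 15; n_eff = number of nonzero differences = 15.
Nonzero differences (with sign): -3, +1, -1, -2, +8, +4, +8, -9, -2, -6, +8, -8, -4, +2, -7
Step 2: Count signs: positive = 6, negative = 9.
Step 3: Under H0: P(positive) = 0.5, so the number of positives S ~ Bin(15, 0.5).
Step 4: Two-sided exact p-value = sum of Bin(15,0.5) probabilities at or below the observed probability = 0.607239.
Step 5: alpha = 0.1. fail to reject H0.

n_eff = 15, pos = 6, neg = 9, p = 0.607239, fail to reject H0.


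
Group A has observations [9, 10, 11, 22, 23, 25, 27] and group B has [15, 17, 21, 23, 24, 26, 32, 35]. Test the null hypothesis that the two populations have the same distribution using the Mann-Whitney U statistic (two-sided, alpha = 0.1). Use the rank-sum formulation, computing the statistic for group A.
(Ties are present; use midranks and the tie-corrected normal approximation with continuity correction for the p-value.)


Step 1: Combine and sort all 15 observations; assign midranks.
sorted (value, group): (9,X), (10,X), (11,X), (15,Y), (17,Y), (21,Y), (22,X), (23,X), (23,Y), (24,Y), (25,X), (26,Y), (27,X), (32,Y), (35,Y)
ranks: 9->1, 10->2, 11->3, 15->4, 17->5, 21->6, 22->7, 23->8.5, 23->8.5, 24->10, 25->11, 26->12, 27->13, 32->14, 35->15
Step 2: Rank sum for X: R1 = 1 + 2 + 3 + 7 + 8.5 + 11 + 13 = 45.5.
Step 3: U_X = R1 - n1(n1+1)/2 = 45.5 - 7*8/2 = 45.5 - 28 = 17.5.
       U_Y = n1*n2 - U_X = 56 - 17.5 = 38.5.
Step 4: Ties are present, so use the tie-corrected normal approximation (with continuity correction) for the p-value.
Step 5: p-value = 0.246738; compare to alpha = 0.1. fail to reject H0.

U_X = 17.5, p = 0.246738, fail to reject H0 at alpha = 0.1.


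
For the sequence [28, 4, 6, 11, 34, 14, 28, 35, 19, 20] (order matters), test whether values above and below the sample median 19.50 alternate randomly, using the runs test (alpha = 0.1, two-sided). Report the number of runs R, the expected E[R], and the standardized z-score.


Step 1: Compute median = 19.50; label A = above, B = below.
Labels in order: ABBBABAABA  (n_A = 5, n_B = 5)
Step 2: Count runs R = 7.
Step 3: Under H0 (random ordering), E[R] = 2*n_A*n_B/(n_A+n_B) + 1 = 2*5*5/10 + 1 = 6.0000.
        Var[R] = 2*n_A*n_B*(2*n_A*n_B - n_A - n_B) / ((n_A+n_B)^2 * (n_A+n_B-1)) = 2000/900 = 2.2222.
        SD[R] = 1.4907.
Step 4: Continuity-corrected z = (R - 0.5 - E[R]) / SD[R] = (7 - 0.5 - 6.0000) / 1.4907 = 0.3354.
Step 5: Two-sided p-value via normal approximation = 2*(1 - Phi(|z|)) = 0.737316.
Step 6: alpha = 0.1. fail to reject H0.

R = 7, z = 0.3354, p = 0.737316, fail to reject H0.


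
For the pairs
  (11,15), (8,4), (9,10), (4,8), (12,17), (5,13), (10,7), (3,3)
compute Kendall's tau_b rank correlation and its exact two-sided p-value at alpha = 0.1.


Step 1: Enumerate the 28 unordered pairs (i,j) with i<j and classify each by sign(x_j-x_i) * sign(y_j-y_i).
  (1,2):dx=-3,dy=-11->C; (1,3):dx=-2,dy=-5->C; (1,4):dx=-7,dy=-7->C; (1,5):dx=+1,dy=+2->C
  (1,6):dx=-6,dy=-2->C; (1,7):dx=-1,dy=-8->C; (1,8):dx=-8,dy=-12->C; (2,3):dx=+1,dy=+6->C
  (2,4):dx=-4,dy=+4->D; (2,5):dx=+4,dy=+13->C; (2,6):dx=-3,dy=+9->D; (2,7):dx=+2,dy=+3->C
  (2,8):dx=-5,dy=-1->C; (3,4):dx=-5,dy=-2->C; (3,5):dx=+3,dy=+7->C; (3,6):dx=-4,dy=+3->D
  (3,7):dx=+1,dy=-3->D; (3,8):dx=-6,dy=-7->C; (4,5):dx=+8,dy=+9->C; (4,6):dx=+1,dy=+5->C
  (4,7):dx=+6,dy=-1->D; (4,8):dx=-1,dy=-5->C; (5,6):dx=-7,dy=-4->C; (5,7):dx=-2,dy=-10->C
  (5,8):dx=-9,dy=-14->C; (6,7):dx=+5,dy=-6->D; (6,8):dx=-2,dy=-10->C; (7,8):dx=-7,dy=-4->C
Step 2: C = 22, D = 6, total pairs = 28.
Step 3: tau = (C - D)/(n(n-1)/2) = (22 - 6)/28 = 0.571429.
Step 4: Exact two-sided p-value (enumerate n! = 40320 permutations of y under H0): p = 0.061012.
Step 5: alpha = 0.1. reject H0.

tau_b = 0.5714 (C=22, D=6), p = 0.061012, reject H0.


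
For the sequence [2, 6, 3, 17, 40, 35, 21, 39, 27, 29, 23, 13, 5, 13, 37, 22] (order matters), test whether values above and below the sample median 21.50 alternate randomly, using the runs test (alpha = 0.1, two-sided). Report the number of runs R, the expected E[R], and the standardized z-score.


Step 1: Compute median = 21.50; label A = above, B = below.
Labels in order: BBBBAABAAAABBBAA  (n_A = 8, n_B = 8)
Step 2: Count runs R = 6.
Step 3: Under H0 (random ordering), E[R] = 2*n_A*n_B/(n_A+n_B) + 1 = 2*8*8/16 + 1 = 9.0000.
        Var[R] = 2*n_A*n_B*(2*n_A*n_B - n_A - n_B) / ((n_A+n_B)^2 * (n_A+n_B-1)) = 14336/3840 = 3.7333.
        SD[R] = 1.9322.
Step 4: Continuity-corrected z = (R + 0.5 - E[R]) / SD[R] = (6 + 0.5 - 9.0000) / 1.9322 = -1.2939.
Step 5: Two-sided p-value via normal approximation = 2*(1 - Phi(|z|)) = 0.195709.
Step 6: alpha = 0.1. fail to reject H0.

R = 6, z = -1.2939, p = 0.195709, fail to reject H0.


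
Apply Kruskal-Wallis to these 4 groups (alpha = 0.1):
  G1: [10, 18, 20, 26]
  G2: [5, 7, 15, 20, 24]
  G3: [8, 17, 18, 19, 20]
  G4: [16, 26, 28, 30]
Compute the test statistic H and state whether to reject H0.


Step 1: Combine all N = 18 observations and assign midranks.
sorted (value, group, rank): (5,G2,1), (7,G2,2), (8,G3,3), (10,G1,4), (15,G2,5), (16,G4,6), (17,G3,7), (18,G1,8.5), (18,G3,8.5), (19,G3,10), (20,G1,12), (20,G2,12), (20,G3,12), (24,G2,14), (26,G1,15.5), (26,G4,15.5), (28,G4,17), (30,G4,18)
Step 2: Sum ranks within each group.
R_1 = 40 (n_1 = 4)
R_2 = 34 (n_2 = 5)
R_3 = 40.5 (n_3 = 5)
R_4 = 56.5 (n_4 = 4)
Step 3: H = 12/(N(N+1)) * sum(R_i^2/n_i) - 3(N+1)
     = 12/(18*19) * (40^2/4 + 34^2/5 + 40.5^2/5 + 56.5^2/4) - 3*19
     = 0.035088 * 1757.31 - 57
     = 4.660088.
Step 4: Ties present; correction factor C = 1 - 36/(18^3 - 18) = 0.993808. Corrected H = 4.660088 / 0.993808 = 4.689123.
Step 5: Under H0, H ~ chi^2(3); p-value = 0.196029.
Step 6: alpha = 0.1. fail to reject H0.

H = 4.6891, df = 3, p = 0.196029, fail to reject H0.


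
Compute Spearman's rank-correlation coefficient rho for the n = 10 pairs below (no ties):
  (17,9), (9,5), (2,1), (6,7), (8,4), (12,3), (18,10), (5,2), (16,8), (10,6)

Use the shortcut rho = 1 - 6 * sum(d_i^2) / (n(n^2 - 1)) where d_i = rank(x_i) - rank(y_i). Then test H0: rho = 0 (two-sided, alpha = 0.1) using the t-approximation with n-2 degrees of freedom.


Step 1: Rank x and y separately (midranks; no ties here).
rank(x): 17->9, 9->5, 2->1, 6->3, 8->4, 12->7, 18->10, 5->2, 16->8, 10->6
rank(y): 9->9, 5->5, 1->1, 7->7, 4->4, 3->3, 10->10, 2->2, 8->8, 6->6
Step 2: d_i = R_x(i) - R_y(i); compute d_i^2.
  (9-9)^2=0, (5-5)^2=0, (1-1)^2=0, (3-7)^2=16, (4-4)^2=0, (7-3)^2=16, (10-10)^2=0, (2-2)^2=0, (8-8)^2=0, (6-6)^2=0
sum(d^2) = 32.
Step 3: rho = 1 - 6*32 / (10*(10^2 - 1)) = 1 - 192/990 = 0.806061.
Step 4: Under H0, t = rho * sqrt((n-2)/(1-rho^2)) = 3.8522 ~ t(8).
Step 5: Two-sided p-value from the t-distribution with 8 df = 0.004862.
Step 6: alpha = 0.1. reject H0.

rho = 0.8061, p = 0.004862, reject H0 at alpha = 0.1.


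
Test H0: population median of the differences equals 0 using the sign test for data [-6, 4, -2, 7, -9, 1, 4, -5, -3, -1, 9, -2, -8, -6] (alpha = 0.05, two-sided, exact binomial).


Step 1: Discard zero differences. Original n = 14; n_eff = number of nonzero differences = 14.
Nonzero differences (with sign): -6, +4, -2, +7, -9, +1, +4, -5, -3, -1, +9, -2, -8, -6
Step 2: Count signs: positive = 5, negative = 9.
Step 3: Under H0: P(positive) = 0.5, so the number of positives S ~ Bin(14, 0.5).
Step 4: Two-sided exact p-value = sum of Bin(14,0.5) probabilities at or below the observed probability = 0.423950.
Step 5: alpha = 0.05. fail to reject H0.

n_eff = 14, pos = 5, neg = 9, p = 0.423950, fail to reject H0.


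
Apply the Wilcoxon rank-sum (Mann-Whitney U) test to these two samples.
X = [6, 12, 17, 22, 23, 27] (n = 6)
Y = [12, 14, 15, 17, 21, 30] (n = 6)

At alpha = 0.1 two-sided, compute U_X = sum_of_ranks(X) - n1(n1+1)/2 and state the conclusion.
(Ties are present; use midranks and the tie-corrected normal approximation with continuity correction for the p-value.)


Step 1: Combine and sort all 12 observations; assign midranks.
sorted (value, group): (6,X), (12,X), (12,Y), (14,Y), (15,Y), (17,X), (17,Y), (21,Y), (22,X), (23,X), (27,X), (30,Y)
ranks: 6->1, 12->2.5, 12->2.5, 14->4, 15->5, 17->6.5, 17->6.5, 21->8, 22->9, 23->10, 27->11, 30->12
Step 2: Rank sum for X: R1 = 1 + 2.5 + 6.5 + 9 + 10 + 11 = 40.
Step 3: U_X = R1 - n1(n1+1)/2 = 40 - 6*7/2 = 40 - 21 = 19.
       U_Y = n1*n2 - U_X = 36 - 19 = 17.
Step 4: Ties are present, so use the tie-corrected normal approximation (with continuity correction) for the p-value.
Step 5: p-value = 0.935962; compare to alpha = 0.1. fail to reject H0.

U_X = 19, p = 0.935962, fail to reject H0 at alpha = 0.1.


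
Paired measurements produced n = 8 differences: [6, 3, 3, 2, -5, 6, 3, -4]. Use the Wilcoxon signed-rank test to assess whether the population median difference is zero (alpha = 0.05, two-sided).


Step 1: Drop any zero differences (none here) and take |d_i|.
|d| = [6, 3, 3, 2, 5, 6, 3, 4]
Step 2: Midrank |d_i| (ties get averaged ranks).
ranks: |6|->7.5, |3|->3, |3|->3, |2|->1, |5|->6, |6|->7.5, |3|->3, |4|->5
Step 3: Attach original signs; sum ranks with positive sign and with negative sign.
W+ = 7.5 + 3 + 3 + 1 + 7.5 + 3 = 25
W- = 6 + 5 = 11
(Check: W+ + W- = 36 should equal n(n+1)/2 = 36.)
Step 4: Test statistic W = min(W+, W-) = 11.
Step 5: Ties in |d|, so use the tie-corrected normal approximation.
        E[W] = n(n+1)/4 = 8*9/4 = 18.
        Tie groups: |d|=3 (t=3), |d|=6 (t=2); sum(t^3 - t) = 30.
        Var[W] = n(n+1)(2n+1)/24 - sum(t^3-t)/48 = 1224/24 - 30/48 = 50.375.
        z = (W - E[W]) / sqrt(Var[W]) = (11 - 18) / 7.0975 = -0.9863.
        Two-sided p = 2*Phi(z) = 0.324007.
Step 6: alpha = 0.05. fail to reject H0.

W+ = 25, W- = 11, W = min = 11, p = 0.324007, fail to reject H0.


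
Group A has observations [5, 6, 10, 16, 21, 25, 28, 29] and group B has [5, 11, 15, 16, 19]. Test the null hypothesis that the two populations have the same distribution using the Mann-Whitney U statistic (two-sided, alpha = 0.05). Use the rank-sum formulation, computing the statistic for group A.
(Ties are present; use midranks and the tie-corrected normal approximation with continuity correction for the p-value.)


Step 1: Combine and sort all 13 observations; assign midranks.
sorted (value, group): (5,X), (5,Y), (6,X), (10,X), (11,Y), (15,Y), (16,X), (16,Y), (19,Y), (21,X), (25,X), (28,X), (29,X)
ranks: 5->1.5, 5->1.5, 6->3, 10->4, 11->5, 15->6, 16->7.5, 16->7.5, 19->9, 21->10, 25->11, 28->12, 29->13
Step 2: Rank sum for X: R1 = 1.5 + 3 + 4 + 7.5 + 10 + 11 + 12 + 13 = 62.
Step 3: U_X = R1 - n1(n1+1)/2 = 62 - 8*9/2 = 62 - 36 = 26.
       U_Y = n1*n2 - U_X = 40 - 26 = 14.
Step 4: Ties are present, so use the tie-corrected normal approximation (with continuity correction) for the p-value.
Step 5: p-value = 0.419471; compare to alpha = 0.05. fail to reject H0.

U_X = 26, p = 0.419471, fail to reject H0 at alpha = 0.05.


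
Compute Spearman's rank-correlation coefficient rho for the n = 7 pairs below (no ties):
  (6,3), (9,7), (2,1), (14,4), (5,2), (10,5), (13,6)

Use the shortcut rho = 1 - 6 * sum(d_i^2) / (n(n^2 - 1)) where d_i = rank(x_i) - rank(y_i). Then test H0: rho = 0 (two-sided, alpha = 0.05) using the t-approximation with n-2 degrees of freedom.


Step 1: Rank x and y separately (midranks; no ties here).
rank(x): 6->3, 9->4, 2->1, 14->7, 5->2, 10->5, 13->6
rank(y): 3->3, 7->7, 1->1, 4->4, 2->2, 5->5, 6->6
Step 2: d_i = R_x(i) - R_y(i); compute d_i^2.
  (3-3)^2=0, (4-7)^2=9, (1-1)^2=0, (7-4)^2=9, (2-2)^2=0, (5-5)^2=0, (6-6)^2=0
sum(d^2) = 18.
Step 3: rho = 1 - 6*18 / (7*(7^2 - 1)) = 1 - 108/336 = 0.678571.
Step 4: Under H0, t = rho * sqrt((n-2)/(1-rho^2)) = 2.0657 ~ t(5).
Step 5: Two-sided p-value from the t-distribution with 5 df = 0.093750.
Step 6: alpha = 0.05. fail to reject H0.

rho = 0.6786, p = 0.093750, fail to reject H0 at alpha = 0.05.


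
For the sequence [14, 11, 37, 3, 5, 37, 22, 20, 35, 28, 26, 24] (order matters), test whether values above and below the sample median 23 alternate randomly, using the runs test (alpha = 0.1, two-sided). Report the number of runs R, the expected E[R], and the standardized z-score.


Step 1: Compute median = 23; label A = above, B = below.
Labels in order: BBABBABBAAAA  (n_A = 6, n_B = 6)
Step 2: Count runs R = 6.
Step 3: Under H0 (random ordering), E[R] = 2*n_A*n_B/(n_A+n_B) + 1 = 2*6*6/12 + 1 = 7.0000.
        Var[R] = 2*n_A*n_B*(2*n_A*n_B - n_A - n_B) / ((n_A+n_B)^2 * (n_A+n_B-1)) = 4320/1584 = 2.7273.
        SD[R] = 1.6514.
Step 4: Continuity-corrected z = (R + 0.5 - E[R]) / SD[R] = (6 + 0.5 - 7.0000) / 1.6514 = -0.3028.
Step 5: Two-sided p-value via normal approximation = 2*(1 - Phi(|z|)) = 0.762069.
Step 6: alpha = 0.1. fail to reject H0.

R = 6, z = -0.3028, p = 0.762069, fail to reject H0.


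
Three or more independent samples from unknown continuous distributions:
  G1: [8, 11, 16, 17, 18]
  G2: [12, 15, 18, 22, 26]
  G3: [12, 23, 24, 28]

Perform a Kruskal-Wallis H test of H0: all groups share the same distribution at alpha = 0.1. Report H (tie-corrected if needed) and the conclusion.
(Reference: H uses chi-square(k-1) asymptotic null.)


Step 1: Combine all N = 14 observations and assign midranks.
sorted (value, group, rank): (8,G1,1), (11,G1,2), (12,G2,3.5), (12,G3,3.5), (15,G2,5), (16,G1,6), (17,G1,7), (18,G1,8.5), (18,G2,8.5), (22,G2,10), (23,G3,11), (24,G3,12), (26,G2,13), (28,G3,14)
Step 2: Sum ranks within each group.
R_1 = 24.5 (n_1 = 5)
R_2 = 40 (n_2 = 5)
R_3 = 40.5 (n_3 = 4)
Step 3: H = 12/(N(N+1)) * sum(R_i^2/n_i) - 3(N+1)
     = 12/(14*15) * (24.5^2/5 + 40^2/5 + 40.5^2/4) - 3*15
     = 0.057143 * 850.112 - 45
     = 3.577857.
Step 4: Ties present; correction factor C = 1 - 12/(14^3 - 14) = 0.995604. Corrected H = 3.577857 / 0.995604 = 3.593653.
Step 5: Under H0, H ~ chi^2(2); p-value = 0.165824.
Step 6: alpha = 0.1. fail to reject H0.

H = 3.5937, df = 2, p = 0.165824, fail to reject H0.


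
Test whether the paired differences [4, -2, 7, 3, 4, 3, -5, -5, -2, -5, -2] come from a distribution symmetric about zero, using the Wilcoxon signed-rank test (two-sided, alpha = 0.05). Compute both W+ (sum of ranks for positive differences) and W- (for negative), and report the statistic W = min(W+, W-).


Step 1: Drop any zero differences (none here) and take |d_i|.
|d| = [4, 2, 7, 3, 4, 3, 5, 5, 2, 5, 2]
Step 2: Midrank |d_i| (ties get averaged ranks).
ranks: |4|->6.5, |2|->2, |7|->11, |3|->4.5, |4|->6.5, |3|->4.5, |5|->9, |5|->9, |2|->2, |5|->9, |2|->2
Step 3: Attach original signs; sum ranks with positive sign and with negative sign.
W+ = 6.5 + 11 + 4.5 + 6.5 + 4.5 = 33
W- = 2 + 9 + 9 + 2 + 9 + 2 = 33
(Check: W+ + W- = 66 should equal n(n+1)/2 = 66.)
Step 4: Test statistic W = min(W+, W-) = 33.
Step 5: Ties in |d|, so use the tie-corrected normal approximation.
        E[W] = n(n+1)/4 = 11*12/4 = 33.
        Tie groups: |d|=2 (t=3), |d|=3 (t=2), |d|=4 (t=2), |d|=5 (t=3); sum(t^3 - t) = 60.
        Var[W] = n(n+1)(2n+1)/24 - sum(t^3-t)/48 = 3036/24 - 60/48 = 125.25.
        z = (W - E[W]) / sqrt(Var[W]) = (33 - 33) / 11.1915 = 0.0000.
        Two-sided p = 2*Phi(z) = 1.000000.
Step 6: alpha = 0.05. fail to reject H0.

W+ = 33, W- = 33, W = min = 33, p = 1.000000, fail to reject H0.


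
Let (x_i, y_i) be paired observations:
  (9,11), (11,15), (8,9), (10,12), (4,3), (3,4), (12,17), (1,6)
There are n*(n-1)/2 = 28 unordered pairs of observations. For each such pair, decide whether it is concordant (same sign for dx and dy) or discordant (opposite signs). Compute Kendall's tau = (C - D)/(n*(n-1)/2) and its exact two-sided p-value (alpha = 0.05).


Step 1: Enumerate the 28 unordered pairs (i,j) with i<j and classify each by sign(x_j-x_i) * sign(y_j-y_i).
  (1,2):dx=+2,dy=+4->C; (1,3):dx=-1,dy=-2->C; (1,4):dx=+1,dy=+1->C; (1,5):dx=-5,dy=-8->C
  (1,6):dx=-6,dy=-7->C; (1,7):dx=+3,dy=+6->C; (1,8):dx=-8,dy=-5->C; (2,3):dx=-3,dy=-6->C
  (2,4):dx=-1,dy=-3->C; (2,5):dx=-7,dy=-12->C; (2,6):dx=-8,dy=-11->C; (2,7):dx=+1,dy=+2->C
  (2,8):dx=-10,dy=-9->C; (3,4):dx=+2,dy=+3->C; (3,5):dx=-4,dy=-6->C; (3,6):dx=-5,dy=-5->C
  (3,7):dx=+4,dy=+8->C; (3,8):dx=-7,dy=-3->C; (4,5):dx=-6,dy=-9->C; (4,6):dx=-7,dy=-8->C
  (4,7):dx=+2,dy=+5->C; (4,8):dx=-9,dy=-6->C; (5,6):dx=-1,dy=+1->D; (5,7):dx=+8,dy=+14->C
  (5,8):dx=-3,dy=+3->D; (6,7):dx=+9,dy=+13->C; (6,8):dx=-2,dy=+2->D; (7,8):dx=-11,dy=-11->C
Step 2: C = 25, D = 3, total pairs = 28.
Step 3: tau = (C - D)/(n(n-1)/2) = (25 - 3)/28 = 0.785714.
Step 4: Exact two-sided p-value (enumerate n! = 40320 permutations of y under H0): p = 0.005506.
Step 5: alpha = 0.05. reject H0.

tau_b = 0.7857 (C=25, D=3), p = 0.005506, reject H0.


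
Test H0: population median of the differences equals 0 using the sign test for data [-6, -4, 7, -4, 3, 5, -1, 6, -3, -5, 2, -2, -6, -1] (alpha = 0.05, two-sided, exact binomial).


Step 1: Discard zero differences. Original n = 14; n_eff = number of nonzero differences = 14.
Nonzero differences (with sign): -6, -4, +7, -4, +3, +5, -1, +6, -3, -5, +2, -2, -6, -1
Step 2: Count signs: positive = 5, negative = 9.
Step 3: Under H0: P(positive) = 0.5, so the number of positives S ~ Bin(14, 0.5).
Step 4: Two-sided exact p-value = sum of Bin(14,0.5) probabilities at or below the observed probability = 0.423950.
Step 5: alpha = 0.05. fail to reject H0.

n_eff = 14, pos = 5, neg = 9, p = 0.423950, fail to reject H0.


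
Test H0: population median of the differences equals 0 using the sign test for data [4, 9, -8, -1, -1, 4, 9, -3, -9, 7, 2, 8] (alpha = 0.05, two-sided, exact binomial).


Step 1: Discard zero differences. Original n = 12; n_eff = number of nonzero differences = 12.
Nonzero differences (with sign): +4, +9, -8, -1, -1, +4, +9, -3, -9, +7, +2, +8
Step 2: Count signs: positive = 7, negative = 5.
Step 3: Under H0: P(positive) = 0.5, so the number of positives S ~ Bin(12, 0.5).
Step 4: Two-sided exact p-value = sum of Bin(12,0.5) probabilities at or below the observed probability = 0.774414.
Step 5: alpha = 0.05. fail to reject H0.

n_eff = 12, pos = 7, neg = 5, p = 0.774414, fail to reject H0.


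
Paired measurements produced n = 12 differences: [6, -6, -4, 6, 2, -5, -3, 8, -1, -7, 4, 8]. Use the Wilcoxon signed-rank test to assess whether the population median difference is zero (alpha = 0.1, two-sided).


Step 1: Drop any zero differences (none here) and take |d_i|.
|d| = [6, 6, 4, 6, 2, 5, 3, 8, 1, 7, 4, 8]
Step 2: Midrank |d_i| (ties get averaged ranks).
ranks: |6|->8, |6|->8, |4|->4.5, |6|->8, |2|->2, |5|->6, |3|->3, |8|->11.5, |1|->1, |7|->10, |4|->4.5, |8|->11.5
Step 3: Attach original signs; sum ranks with positive sign and with negative sign.
W+ = 8 + 8 + 2 + 11.5 + 4.5 + 11.5 = 45.5
W- = 8 + 4.5 + 6 + 3 + 1 + 10 = 32.5
(Check: W+ + W- = 78 should equal n(n+1)/2 = 78.)
Step 4: Test statistic W = min(W+, W-) = 32.5.
Step 5: Ties in |d|, so use the tie-corrected normal approximation.
        E[W] = n(n+1)/4 = 12*13/4 = 39.
        Tie groups: |d|=4 (t=2), |d|=6 (t=3), |d|=8 (t=2); sum(t^3 - t) = 36.
        Var[W] = n(n+1)(2n+1)/24 - sum(t^3-t)/48 = 3900/24 - 36/48 = 161.75.
        z = (W - E[W]) / sqrt(Var[W]) = (32.5 - 39) / 12.7181 = -0.5111.
        Two-sided p = 2*Phi(z) = 0.609293.
Step 6: alpha = 0.1. fail to reject H0.

W+ = 45.5, W- = 32.5, W = min = 32.5, p = 0.609293, fail to reject H0.


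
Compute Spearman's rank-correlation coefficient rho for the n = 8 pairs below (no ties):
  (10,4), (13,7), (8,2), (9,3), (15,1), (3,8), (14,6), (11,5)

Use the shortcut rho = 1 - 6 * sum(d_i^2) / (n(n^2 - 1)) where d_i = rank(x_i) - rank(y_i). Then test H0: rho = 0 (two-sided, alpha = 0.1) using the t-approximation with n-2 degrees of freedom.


Step 1: Rank x and y separately (midranks; no ties here).
rank(x): 10->4, 13->6, 8->2, 9->3, 15->8, 3->1, 14->7, 11->5
rank(y): 4->4, 7->7, 2->2, 3->3, 1->1, 8->8, 6->6, 5->5
Step 2: d_i = R_x(i) - R_y(i); compute d_i^2.
  (4-4)^2=0, (6-7)^2=1, (2-2)^2=0, (3-3)^2=0, (8-1)^2=49, (1-8)^2=49, (7-6)^2=1, (5-5)^2=0
sum(d^2) = 100.
Step 3: rho = 1 - 6*100 / (8*(8^2 - 1)) = 1 - 600/504 = -0.190476.
Step 4: Under H0, t = rho * sqrt((n-2)/(1-rho^2)) = -0.4753 ~ t(6).
Step 5: Two-sided p-value from the t-distribution with 6 df = 0.651401.
Step 6: alpha = 0.1. fail to reject H0.

rho = -0.1905, p = 0.651401, fail to reject H0 at alpha = 0.1.


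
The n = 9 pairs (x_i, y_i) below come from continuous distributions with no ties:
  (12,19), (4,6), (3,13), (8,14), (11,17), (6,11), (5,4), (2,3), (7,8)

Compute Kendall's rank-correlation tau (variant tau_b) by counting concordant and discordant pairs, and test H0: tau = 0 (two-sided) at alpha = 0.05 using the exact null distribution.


Step 1: Enumerate the 36 unordered pairs (i,j) with i<j and classify each by sign(x_j-x_i) * sign(y_j-y_i).
  (1,2):dx=-8,dy=-13->C; (1,3):dx=-9,dy=-6->C; (1,4):dx=-4,dy=-5->C; (1,5):dx=-1,dy=-2->C
  (1,6):dx=-6,dy=-8->C; (1,7):dx=-7,dy=-15->C; (1,8):dx=-10,dy=-16->C; (1,9):dx=-5,dy=-11->C
  (2,3):dx=-1,dy=+7->D; (2,4):dx=+4,dy=+8->C; (2,5):dx=+7,dy=+11->C; (2,6):dx=+2,dy=+5->C
  (2,7):dx=+1,dy=-2->D; (2,8):dx=-2,dy=-3->C; (2,9):dx=+3,dy=+2->C; (3,4):dx=+5,dy=+1->C
  (3,5):dx=+8,dy=+4->C; (3,6):dx=+3,dy=-2->D; (3,7):dx=+2,dy=-9->D; (3,8):dx=-1,dy=-10->C
  (3,9):dx=+4,dy=-5->D; (4,5):dx=+3,dy=+3->C; (4,6):dx=-2,dy=-3->C; (4,7):dx=-3,dy=-10->C
  (4,8):dx=-6,dy=-11->C; (4,9):dx=-1,dy=-6->C; (5,6):dx=-5,dy=-6->C; (5,7):dx=-6,dy=-13->C
  (5,8):dx=-9,dy=-14->C; (5,9):dx=-4,dy=-9->C; (6,7):dx=-1,dy=-7->C; (6,8):dx=-4,dy=-8->C
  (6,9):dx=+1,dy=-3->D; (7,8):dx=-3,dy=-1->C; (7,9):dx=+2,dy=+4->C; (8,9):dx=+5,dy=+5->C
Step 2: C = 30, D = 6, total pairs = 36.
Step 3: tau = (C - D)/(n(n-1)/2) = (30 - 6)/36 = 0.666667.
Step 4: Exact two-sided p-value (enumerate n! = 362880 permutations of y under H0): p = 0.012665.
Step 5: alpha = 0.05. reject H0.

tau_b = 0.6667 (C=30, D=6), p = 0.012665, reject H0.


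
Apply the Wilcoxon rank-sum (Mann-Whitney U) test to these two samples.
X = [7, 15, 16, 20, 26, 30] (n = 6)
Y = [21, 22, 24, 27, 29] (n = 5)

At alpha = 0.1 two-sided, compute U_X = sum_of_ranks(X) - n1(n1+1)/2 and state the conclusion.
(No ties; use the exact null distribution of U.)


Step 1: Combine and sort all 11 observations; assign midranks.
sorted (value, group): (7,X), (15,X), (16,X), (20,X), (21,Y), (22,Y), (24,Y), (26,X), (27,Y), (29,Y), (30,X)
ranks: 7->1, 15->2, 16->3, 20->4, 21->5, 22->6, 24->7, 26->8, 27->9, 29->10, 30->11
Step 2: Rank sum for X: R1 = 1 + 2 + 3 + 4 + 8 + 11 = 29.
Step 3: U_X = R1 - n1(n1+1)/2 = 29 - 6*7/2 = 29 - 21 = 8.
       U_Y = n1*n2 - U_X = 30 - 8 = 22.
Step 4: No ties, so the exact null distribution of U (based on enumerating the C(11,6) = 462 equally likely rank assignments) gives the two-sided p-value.
Step 5: p-value = 0.246753; compare to alpha = 0.1. fail to reject H0.

U_X = 8, p = 0.246753, fail to reject H0 at alpha = 0.1.


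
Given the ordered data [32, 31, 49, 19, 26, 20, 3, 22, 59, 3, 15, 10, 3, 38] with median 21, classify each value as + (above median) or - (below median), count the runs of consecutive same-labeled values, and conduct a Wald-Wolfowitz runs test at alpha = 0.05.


Step 1: Compute median = 21; label A = above, B = below.
Labels in order: AAABABBAABBBBA  (n_A = 7, n_B = 7)
Step 2: Count runs R = 7.
Step 3: Under H0 (random ordering), E[R] = 2*n_A*n_B/(n_A+n_B) + 1 = 2*7*7/14 + 1 = 8.0000.
        Var[R] = 2*n_A*n_B*(2*n_A*n_B - n_A - n_B) / ((n_A+n_B)^2 * (n_A+n_B-1)) = 8232/2548 = 3.2308.
        SD[R] = 1.7974.
Step 4: Continuity-corrected z = (R + 0.5 - E[R]) / SD[R] = (7 + 0.5 - 8.0000) / 1.7974 = -0.2782.
Step 5: Two-sided p-value via normal approximation = 2*(1 - Phi(|z|)) = 0.780879.
Step 6: alpha = 0.05. fail to reject H0.

R = 7, z = -0.2782, p = 0.780879, fail to reject H0.
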